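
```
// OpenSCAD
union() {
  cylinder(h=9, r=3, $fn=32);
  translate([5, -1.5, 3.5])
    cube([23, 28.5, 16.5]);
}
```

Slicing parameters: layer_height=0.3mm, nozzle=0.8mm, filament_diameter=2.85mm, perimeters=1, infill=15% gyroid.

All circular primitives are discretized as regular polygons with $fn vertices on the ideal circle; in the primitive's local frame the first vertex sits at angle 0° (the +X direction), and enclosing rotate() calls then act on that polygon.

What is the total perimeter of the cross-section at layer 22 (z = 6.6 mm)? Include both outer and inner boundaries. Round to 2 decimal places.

At z = 6.6 mm: the r=3 cylinder contributes a regular 32-gon of circumradius 3 (perimeter = 2·32·3.000·sin(180°/32) = 18.82 mm); the cube at (5, -1.5) (footprint 23×28.5) is included at this height (perimeter 103.00 mm); Merging all regions: the 2 present regions are separate (no shared area or edge), so areas and boundary lengths simply add and each stays a separate island — boundary = 121.82 mm. Overall, the cross-section has 2 separate islands. Total boundary length (outer) = 121.82 mm.

121.82 mm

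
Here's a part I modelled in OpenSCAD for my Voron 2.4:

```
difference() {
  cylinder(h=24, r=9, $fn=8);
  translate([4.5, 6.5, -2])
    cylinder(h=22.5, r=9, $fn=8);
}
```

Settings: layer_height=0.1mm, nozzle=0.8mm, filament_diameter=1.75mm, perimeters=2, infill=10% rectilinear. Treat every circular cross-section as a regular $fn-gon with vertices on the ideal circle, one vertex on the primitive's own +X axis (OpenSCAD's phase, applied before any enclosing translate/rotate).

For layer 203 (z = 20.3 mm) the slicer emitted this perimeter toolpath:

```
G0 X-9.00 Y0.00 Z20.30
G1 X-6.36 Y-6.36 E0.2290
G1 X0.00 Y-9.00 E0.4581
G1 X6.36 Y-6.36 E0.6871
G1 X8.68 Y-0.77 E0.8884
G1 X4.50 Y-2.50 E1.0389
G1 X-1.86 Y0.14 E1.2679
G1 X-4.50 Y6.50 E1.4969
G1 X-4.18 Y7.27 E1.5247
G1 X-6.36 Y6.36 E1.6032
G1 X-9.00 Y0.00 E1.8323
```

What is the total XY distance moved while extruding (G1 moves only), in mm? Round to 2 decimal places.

Sum the Euclidean lengths of each G1 segment: total = 55.09 mm.

55.09 mm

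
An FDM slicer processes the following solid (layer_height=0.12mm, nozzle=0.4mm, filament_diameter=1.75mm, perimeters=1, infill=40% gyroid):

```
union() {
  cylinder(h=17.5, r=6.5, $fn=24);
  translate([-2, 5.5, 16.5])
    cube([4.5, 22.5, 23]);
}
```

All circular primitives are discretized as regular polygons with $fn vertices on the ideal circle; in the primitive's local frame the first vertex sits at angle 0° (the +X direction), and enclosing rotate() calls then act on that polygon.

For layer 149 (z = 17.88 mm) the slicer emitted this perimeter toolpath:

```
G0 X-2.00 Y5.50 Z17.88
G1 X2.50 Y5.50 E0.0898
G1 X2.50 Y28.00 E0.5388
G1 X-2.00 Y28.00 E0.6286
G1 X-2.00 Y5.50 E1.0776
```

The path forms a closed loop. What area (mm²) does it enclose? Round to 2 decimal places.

Apply the shoelace formula to the sequence of (X, Y) vertices; enclosed area = 101.25 mm².

101.25 mm²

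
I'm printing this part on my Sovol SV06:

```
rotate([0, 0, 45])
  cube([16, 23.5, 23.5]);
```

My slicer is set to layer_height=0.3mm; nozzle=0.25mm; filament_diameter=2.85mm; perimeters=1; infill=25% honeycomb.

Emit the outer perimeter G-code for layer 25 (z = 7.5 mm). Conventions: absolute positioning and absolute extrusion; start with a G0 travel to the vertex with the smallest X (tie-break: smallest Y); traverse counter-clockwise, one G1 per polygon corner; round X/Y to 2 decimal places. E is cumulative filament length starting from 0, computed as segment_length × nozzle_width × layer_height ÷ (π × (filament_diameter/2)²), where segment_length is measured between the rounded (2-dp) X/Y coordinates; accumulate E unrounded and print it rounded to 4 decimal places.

G0 X-16.62 Y16.62 Z7.50
G1 X0.00 Y0.00 E0.2763
G1 X11.31 Y11.31 E0.4644
G1 X-5.30 Y27.93 E0.7406
G1 X-16.62 Y16.62 E0.9287

At z = 7.5 mm: the cube (footprint 16×23.5) is included at this height; (rotated 45° about Z; rotation is an isometry so areas/perimeters/island counts are preserved). The outline is a single polygon with 4 vertices. Extrusion per mm of travel: 0.25 × 0.3 / (π × 1.425²) = 0.011757. Accumulating E over each segment gives final E = 0.9287.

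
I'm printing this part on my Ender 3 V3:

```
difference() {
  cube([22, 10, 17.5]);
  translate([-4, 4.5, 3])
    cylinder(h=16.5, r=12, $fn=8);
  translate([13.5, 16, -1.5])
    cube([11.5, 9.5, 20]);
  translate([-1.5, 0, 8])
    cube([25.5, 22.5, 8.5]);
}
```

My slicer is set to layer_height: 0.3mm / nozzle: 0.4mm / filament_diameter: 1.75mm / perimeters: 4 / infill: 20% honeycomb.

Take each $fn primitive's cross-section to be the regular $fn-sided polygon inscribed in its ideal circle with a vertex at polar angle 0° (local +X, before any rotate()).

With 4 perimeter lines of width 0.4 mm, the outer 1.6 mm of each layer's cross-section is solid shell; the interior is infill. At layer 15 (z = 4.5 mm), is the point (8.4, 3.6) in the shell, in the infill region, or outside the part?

At z = 4.5 mm: the 22×10 cube contributes its full rectangle; the r=12 cylinder at (-4, 4.5) contributes a regular 8-gon of circumradius 12; the 11.5×9.5 cube at (13.5, 16) contributes its full rectangle; the cube at (-1.5, 0) is not intersected at this z (z outside [8, 16.5]); After the difference (first − rest): starting from the 22×10 cube, the r=12 cylinder at (-4, 4.5) partially overlaps it — only the 69.54 mm² overlap (of its 407.29 mm²) is removed, clipping the outline; the 11.5×9.5 cube at (13.5, 16) misses the remaining region (no effect) — 1 connected region. Overall, the cross-section is a single solid region. The nearest boundary edge runs (6.14, 0.00)→(8.00, 4.50); distance from the point to it = 0.71 mm. The point is inside the cross-section, 0.71 mm from the nearest boundary — within the 1.6 mm shell band (4 × 0.4).

shell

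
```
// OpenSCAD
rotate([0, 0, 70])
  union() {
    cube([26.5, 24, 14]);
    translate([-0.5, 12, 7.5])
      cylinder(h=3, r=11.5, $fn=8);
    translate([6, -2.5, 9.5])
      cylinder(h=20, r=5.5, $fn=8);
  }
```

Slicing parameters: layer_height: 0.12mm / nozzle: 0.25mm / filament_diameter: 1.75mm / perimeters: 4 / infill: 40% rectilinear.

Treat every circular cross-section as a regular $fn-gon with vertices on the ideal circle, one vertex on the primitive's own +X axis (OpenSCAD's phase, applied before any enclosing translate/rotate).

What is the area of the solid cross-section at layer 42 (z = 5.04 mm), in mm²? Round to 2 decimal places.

At z = 5.04 mm: the cube (footprint 26.5×24) is included at this height (area 636.00 mm²); the cylinder at (-0.5, 12) does not reach this height (z outside [7.5, 10.5]); the cylinder at (6, -2.5) does not reach this height (z outside [9.5, 29.5]); Taking the union: only the 26.5×24 cube is present, so the union is just that shape — area = 636.00 mm²; (whole slice rotated 70° about Z — lengths, areas and connectivity unchanged). Overall, the cross-section is a single solid region. Net area = 636.00 mm².

636.00 mm²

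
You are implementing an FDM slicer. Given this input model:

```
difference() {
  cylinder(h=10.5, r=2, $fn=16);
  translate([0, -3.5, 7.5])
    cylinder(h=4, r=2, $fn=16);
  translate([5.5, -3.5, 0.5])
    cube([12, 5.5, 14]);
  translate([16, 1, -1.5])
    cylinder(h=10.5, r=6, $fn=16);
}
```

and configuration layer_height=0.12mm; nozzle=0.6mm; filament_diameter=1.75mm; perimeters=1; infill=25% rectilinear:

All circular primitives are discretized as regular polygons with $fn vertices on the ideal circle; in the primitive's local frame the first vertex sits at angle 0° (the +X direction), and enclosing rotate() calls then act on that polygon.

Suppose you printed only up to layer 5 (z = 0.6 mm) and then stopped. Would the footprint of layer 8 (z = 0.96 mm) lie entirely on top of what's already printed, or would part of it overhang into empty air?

entirely on top

Compare the two slices. At z = 0.6: the r=2 cylinder contributes a regular 16-gon of circumradius 2 (area = (16/2)·2.000²·sin(360°/16) = 12.25 mm²); the cylinder at (0, -3.5) is absent (z outside [7.5, 11.5]); the cube at (5.5, -3.5) is present — its section is the full 12×5.5 rectangle (area 66.00 mm²); the cylinder at (16, 1): section is a regular 16-gon, circumradius r=6 (area = (16/2)·6.000²·sin(360°/16) = 110.21 mm²); Taking the first minus the rest: starting from the r=2 cylinder (12.25 mm²), the 12×5.5 cube at (5.5, -3.5) misses the remaining region (no effect); the r=6 cylinder at (16, 1) misses the remaining region (no effect) — area = 12.25 mm². At z = 0.96: the r=2 cylinder contributes a regular 16-gon of circumradius 2 (area = (16/2)·2.000²·sin(360°/16) = 12.25 mm²); the cylinder at (0, -3.5) is not intersected at this z (z outside [7.5, 11.5]); the cube at (5.5, -3.5) (footprint 12×5.5) is included at this height (area 66.00 mm²); the r=6 cylinder at (16, 1) gives a regular 16-gon of circumradius 6 (constant along its height) (area = (16/2)·6.000²·sin(360°/16) = 110.21 mm²); Taking the first minus the rest: starting from the r=2 cylinder (12.25 mm²), the 12×5.5 cube at (5.5, -3.5) misses the remaining region (no effect); the r=6 cylinder at (16, 1) misses the remaining region (no effect) — area = 12.25 mm². Checking containment: the cross-section at z = 0.96 is a subset of the cross-section at z = 0.6.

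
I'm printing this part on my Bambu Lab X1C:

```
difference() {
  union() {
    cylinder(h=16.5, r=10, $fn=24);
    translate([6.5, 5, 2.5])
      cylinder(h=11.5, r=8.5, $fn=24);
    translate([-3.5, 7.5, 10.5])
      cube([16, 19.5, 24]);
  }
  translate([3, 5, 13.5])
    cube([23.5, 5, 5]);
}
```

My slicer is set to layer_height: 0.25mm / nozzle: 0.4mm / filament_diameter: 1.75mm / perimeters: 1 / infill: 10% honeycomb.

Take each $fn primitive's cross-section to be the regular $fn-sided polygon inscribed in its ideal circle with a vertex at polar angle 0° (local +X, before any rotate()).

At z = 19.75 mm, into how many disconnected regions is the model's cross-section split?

1

At z = 19.75 mm: the cylinder is not intersected at this z (z outside [0, 16.5]); the cylinder at (6.5, 5) does not reach this height (z outside [2.5, 14]); the 16×19.5 cube at (-3.5, 7.5) contributes its full rectangle; Merging all regions: only the 16×19.5 cube at (-3.5, 7.5) is present, so the union is just that shape — 1 connected region; the cube at (3, 5) is not intersected at this z (z outside [13.5, 18.5]); Subtracting the remaining from the first: none of the subtracted shapes is present at this height, so the result so far is unchanged — 1 connected region. The result has 1 disconnected region.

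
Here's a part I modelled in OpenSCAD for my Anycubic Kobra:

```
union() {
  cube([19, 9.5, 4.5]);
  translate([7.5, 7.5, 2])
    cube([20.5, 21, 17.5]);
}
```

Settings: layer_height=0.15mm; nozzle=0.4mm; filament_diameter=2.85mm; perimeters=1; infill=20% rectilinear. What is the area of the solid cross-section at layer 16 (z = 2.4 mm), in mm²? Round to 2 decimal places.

At z = 2.4 mm: the 19×9.5 cube contributes its full rectangle (area 180.50 mm²); the cube at (7.5, 7.5) (footprint 20.5×21) is included at this height (area 430.50 mm²); Merging all regions: the regions partially overlap — summed areas 611.00 mm² minus the doubly-counted overlap 23.00 mm² gives 588.00 mm² — area = 588.00 mm². Overall, the cross-section is a single solid region. Net area = 588.00 mm².

588.00 mm²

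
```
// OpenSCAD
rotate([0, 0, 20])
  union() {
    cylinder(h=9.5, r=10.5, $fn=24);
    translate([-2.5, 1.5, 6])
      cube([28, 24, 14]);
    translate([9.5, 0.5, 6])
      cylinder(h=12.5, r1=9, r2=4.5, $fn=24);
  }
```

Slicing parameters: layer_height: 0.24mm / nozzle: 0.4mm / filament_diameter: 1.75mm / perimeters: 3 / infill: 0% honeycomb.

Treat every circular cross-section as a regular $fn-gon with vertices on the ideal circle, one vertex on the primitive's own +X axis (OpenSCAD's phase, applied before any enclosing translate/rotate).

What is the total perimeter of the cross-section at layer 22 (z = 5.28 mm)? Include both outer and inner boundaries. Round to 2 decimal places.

At z = 5.28 mm: the r=10.5 cylinder gives a regular 24-gon of circumradius 10.5 (constant along its height) (perimeter = 2·24·10.500·sin(180°/24) = 65.79 mm); the cube at (-2.5, 1.5) is absent (z outside [6, 20]); the cone at (9.5, 0.5) is not intersected at this z (z outside [6, 18.5]); Merging all regions: only the r=10.5 cylinder is present, so the union is just that shape — boundary = 65.79 mm; (rotated 20° about Z; rotation is an isometry so areas/perimeters/island counts are preserved). Overall, the cross-section is a single solid region. Total boundary length (outer) = 65.79 mm.

65.79 mm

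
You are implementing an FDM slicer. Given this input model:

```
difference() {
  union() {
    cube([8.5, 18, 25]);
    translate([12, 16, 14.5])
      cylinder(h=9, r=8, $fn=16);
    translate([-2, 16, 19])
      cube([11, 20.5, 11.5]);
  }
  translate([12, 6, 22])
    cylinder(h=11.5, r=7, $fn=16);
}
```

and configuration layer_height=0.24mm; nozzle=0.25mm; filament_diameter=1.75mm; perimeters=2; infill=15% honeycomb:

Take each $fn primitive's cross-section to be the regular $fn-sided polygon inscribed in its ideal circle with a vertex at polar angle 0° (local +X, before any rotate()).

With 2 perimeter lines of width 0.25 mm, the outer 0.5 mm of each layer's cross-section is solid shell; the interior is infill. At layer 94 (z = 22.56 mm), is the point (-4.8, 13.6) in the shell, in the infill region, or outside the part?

outside

At z = 22.56 mm: the 8.5×18 cube contributes its full rectangle; the cylinder at (12, 16): section is a regular 16-gon, circumradius r=8; the cube at (-2, 16) (footprint 11×20.5) is included at this height; Combining (union): the regions partially overlap (shared area 65.13 mm²), so overlapping operands fuse into one piece — 1 connected region; the cylinder at (12, 6): section is a regular 16-gon, circumradius r=7; Subtracting the remaining from the first: starting from the result so far, the r=7 cylinder at (12, 6) partially overlaps it — only the 61.72 mm² overlap (of its 150.01 mm²) is removed, clipping the outline — 1 connected region. Overall, the cross-section is a single solid region. The nearest boundary edge runs (0.00, 16.00)→(-2.00, 16.00); distance from the point to it = 3.69 mm. The point is not inside any of the regions above, so it lies outside the cross-section (3.69 mm from the nearest boundary).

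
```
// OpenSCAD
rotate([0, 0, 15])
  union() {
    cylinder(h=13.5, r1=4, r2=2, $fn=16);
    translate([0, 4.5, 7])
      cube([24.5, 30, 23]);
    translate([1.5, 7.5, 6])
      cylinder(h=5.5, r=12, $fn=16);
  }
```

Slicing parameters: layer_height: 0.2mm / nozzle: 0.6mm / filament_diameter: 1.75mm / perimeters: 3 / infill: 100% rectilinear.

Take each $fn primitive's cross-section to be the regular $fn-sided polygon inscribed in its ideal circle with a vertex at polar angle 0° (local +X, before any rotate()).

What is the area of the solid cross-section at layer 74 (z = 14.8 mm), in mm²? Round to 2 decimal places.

735.00 mm²

At z = 14.8 mm: the cone is not intersected at this z (z outside [0, 13.5]); the cube at (0, 4.5) (footprint 24.5×30) is included at this height (area 735.00 mm²); the cylinder at (1.5, 7.5) is not intersected at this z (z outside [6, 11.5]); Merging all regions: only the 24.5×30 cube at (0, 4.5) is present, so the union is just that shape — area = 735.00 mm²; (rotated 15° about Z; rotation is an isometry so areas/perimeters/island counts are preserved). Overall, the cross-section is a single solid region. Net area = 735.00 mm².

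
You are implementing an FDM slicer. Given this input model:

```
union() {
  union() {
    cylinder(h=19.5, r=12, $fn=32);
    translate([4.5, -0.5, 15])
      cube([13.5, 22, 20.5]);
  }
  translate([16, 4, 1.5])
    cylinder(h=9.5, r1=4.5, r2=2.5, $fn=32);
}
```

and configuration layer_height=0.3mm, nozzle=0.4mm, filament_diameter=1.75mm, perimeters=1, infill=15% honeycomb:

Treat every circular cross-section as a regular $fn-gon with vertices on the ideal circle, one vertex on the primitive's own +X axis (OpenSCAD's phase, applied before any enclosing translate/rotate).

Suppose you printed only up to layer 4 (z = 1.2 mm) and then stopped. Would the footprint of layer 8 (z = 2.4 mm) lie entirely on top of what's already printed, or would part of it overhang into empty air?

Compare the two slices. At z = 1.2: the r=12 cylinder gives a regular 32-gon of circumradius 12 (constant along its height) (area = (32/2)·12.000²·sin(360°/32) = 449.49 mm²); the cube at (4.5, -0.5) is absent (z outside [15, 35.5]); Taking the union: only the r=12 cylinder is present, so the union is just that shape — area = 449.49 mm²; the cone at (16, 4) does not reach this height (z outside [1.5, 11]); Taking the union: only the result so far is present, so the union is just that shape — area = 449.49 mm². At z = 2.4: the cylinder: section is a regular 32-gon, circumradius r=12 (area = (32/2)·12.000²·sin(360°/32) = 449.49 mm²); the cube at (4.5, -0.5) is absent (z outside [15, 35.5]); Merging all regions: only the r=12 cylinder is present, so the union is just that shape — area = 449.49 mm²; the cone at (16, 4): at t=0.095 of its height the radius interpolates to r₁+(r₂−r₁)t = 4.311, giving a regular 32-gon of that circumradius (area = (32/2)·4.311²·sin(360°/32) = 58.00 mm²); Taking the union: the 2 present regions are separate (no shared area or edge), so areas and boundary lengths simply add and each stays a separate island — area = 507.49 mm². Checking containment: at z = 2.4 the cross-section extends beyond the z = 1.2 cross-section by about 58.00 mm².

part overhangs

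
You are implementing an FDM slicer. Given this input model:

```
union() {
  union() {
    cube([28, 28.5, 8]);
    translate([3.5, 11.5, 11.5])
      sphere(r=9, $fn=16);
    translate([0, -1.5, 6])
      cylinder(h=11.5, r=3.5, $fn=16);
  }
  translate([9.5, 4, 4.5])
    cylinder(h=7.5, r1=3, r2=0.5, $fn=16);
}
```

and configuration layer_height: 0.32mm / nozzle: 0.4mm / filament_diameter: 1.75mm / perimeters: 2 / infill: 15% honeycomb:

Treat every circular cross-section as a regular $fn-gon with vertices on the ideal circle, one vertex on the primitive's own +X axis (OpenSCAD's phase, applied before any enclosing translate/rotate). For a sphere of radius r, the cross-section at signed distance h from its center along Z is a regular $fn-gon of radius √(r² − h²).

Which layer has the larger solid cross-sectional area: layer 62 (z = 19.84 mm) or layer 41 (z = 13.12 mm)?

Layer 62 (z = 19.84): the cube does not reach this height (z outside [0, 8]); the r=9 sphere at (3.5, 11.5) contributes a regular 16-gon of circumradius √(9²−8.34²) = 3.383 (area = (16/2)·3.383²·sin(360°/16) = 35.04 mm²); the cylinder at (0, -1.5) is not intersected at this z (z outside [6, 17.5]); Taking the union: only the r=9 sphere at (3.5, 11.5) is present, so the union is just that shape — area = 35.04 mm²; the cone at (9.5, 4) is not intersected at this z (z outside [4.5, 12]); Merging all regions: only the result so far is present, so the union is just that shape — area = 35.04 mm². So its area = 35.04 mm². Layer 41 (z = 13.12): the cube is absent (z outside [0, 8]); the r=9 sphere at (3.5, 11.5) slices to a regular 16-gon of circumradius 8.853 (√(r²−h²) with h=1.62 from center) (area = (16/2)·8.853²·sin(360°/16) = 239.94 mm²); the r=3.5 cylinder at (0, -1.5) gives a regular 16-gon of circumradius 3.5 (constant along its height) (area = (16/2)·3.500²·sin(360°/16) = 37.50 mm²); Merging all regions: the 2 present regions are separate (no shared area or edge), so areas and boundary lengths simply add and each stays a separate island — area = 277.45 mm²; the cone at (9.5, 4) does not reach this height (z outside [4.5, 12]); Combining (union): only that combined region is present, so the union is just that shape — area = 277.45 mm². So its area = 277.45 mm². Layer 41 is larger (277.45 vs 35.04 mm²).

layer 41 (z = 13.12 mm)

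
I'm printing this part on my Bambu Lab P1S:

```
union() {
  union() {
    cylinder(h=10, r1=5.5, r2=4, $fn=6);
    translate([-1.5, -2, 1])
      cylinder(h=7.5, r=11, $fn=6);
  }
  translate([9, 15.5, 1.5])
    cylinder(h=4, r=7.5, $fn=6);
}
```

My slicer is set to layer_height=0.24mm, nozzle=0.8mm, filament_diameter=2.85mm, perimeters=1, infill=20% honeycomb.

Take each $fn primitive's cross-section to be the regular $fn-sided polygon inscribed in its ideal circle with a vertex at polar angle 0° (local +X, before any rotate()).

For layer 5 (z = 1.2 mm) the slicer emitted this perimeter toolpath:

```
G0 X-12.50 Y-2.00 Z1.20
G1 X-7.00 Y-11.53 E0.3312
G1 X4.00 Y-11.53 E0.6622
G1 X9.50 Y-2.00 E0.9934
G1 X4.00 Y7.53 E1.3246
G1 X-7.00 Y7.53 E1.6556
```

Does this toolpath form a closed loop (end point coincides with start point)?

Start point (G0): (-12.50, -2.00). End point (last G1): the path does not return to the start — open.

no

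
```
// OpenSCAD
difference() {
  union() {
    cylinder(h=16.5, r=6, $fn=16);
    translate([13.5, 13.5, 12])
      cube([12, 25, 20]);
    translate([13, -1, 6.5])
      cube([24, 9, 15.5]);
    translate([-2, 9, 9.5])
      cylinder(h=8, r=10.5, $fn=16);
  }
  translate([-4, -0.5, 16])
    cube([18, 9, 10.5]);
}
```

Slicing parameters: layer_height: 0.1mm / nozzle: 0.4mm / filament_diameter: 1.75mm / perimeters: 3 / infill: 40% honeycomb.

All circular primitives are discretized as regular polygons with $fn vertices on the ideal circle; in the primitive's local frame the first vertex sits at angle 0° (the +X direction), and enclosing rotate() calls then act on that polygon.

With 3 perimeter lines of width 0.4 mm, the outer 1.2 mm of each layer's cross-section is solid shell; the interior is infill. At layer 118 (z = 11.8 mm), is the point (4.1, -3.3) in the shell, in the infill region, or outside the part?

shell

At z = 11.8 mm: the cylinder: section is a regular 16-gon, circumradius r=6; the cube at (13.5, 13.5) does not reach this height (z outside [12, 32]); the cube at (13, -1) is present — its section is the full 24×9 rectangle; the r=10.5 cylinder at (-2, 9) contributes a regular 16-gon of circumradius 10.5; Taking the union: the regions partially overlap (shared area 61.70 mm²), so overlapping operands fuse into one piece — 2 connected regions; the cube at (-4, -0.5) is absent (z outside [16, 26.5]); Subtracting the remaining from the first: none of the subtracted shapes is present at this height, so the result so far is unchanged — 2 connected regions. Overall, the cross-section has 2 separate islands. The nearest boundary edge runs (5.54, -2.30)→(4.24, -4.24); distance from the point to it = 0.64 mm. (Shell/infill is judged within the island containing the point — the largest one.) The point is inside the cross-section, 0.64 mm from the nearest boundary — within the 1.2 mm shell band (3 × 0.4).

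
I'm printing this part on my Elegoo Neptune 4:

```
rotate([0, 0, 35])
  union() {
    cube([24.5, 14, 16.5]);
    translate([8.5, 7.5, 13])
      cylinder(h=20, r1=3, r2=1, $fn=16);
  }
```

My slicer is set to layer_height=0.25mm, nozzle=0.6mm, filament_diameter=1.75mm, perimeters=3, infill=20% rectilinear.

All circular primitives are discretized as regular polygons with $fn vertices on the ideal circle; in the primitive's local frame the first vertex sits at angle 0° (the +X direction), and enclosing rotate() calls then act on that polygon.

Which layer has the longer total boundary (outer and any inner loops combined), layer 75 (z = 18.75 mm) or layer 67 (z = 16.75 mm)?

Layer 75 (z = 18.75): the cube is absent (z outside [0, 16.5]); the cone at (8.5, 7.5) contributes a regular 16-gon of circumradius 2.425 (interpolated between r1=3 and r2=1 at t=0.287) (perimeter = 2·16·2.425·sin(180°/16) = 15.14 mm); Taking the union: only the cone at (8.5, 7.5) is present, so the union is just that shape — boundary = 15.14 mm; (rotated 35° about Z; rotation is an isometry so areas/perimeters/island counts are preserved). So its perimeter = 15.14 mm. Layer 67 (z = 16.75): the cube is not intersected at this z (z outside [0, 16.5]); the cone at (8.5, 7.5) (r1=3→r2=1) has section circumradius 2.625 here — a regular 16-gon (perimeter = 2·16·2.625·sin(180°/16) = 16.39 mm); Combining (union): only the cone at (8.5, 7.5) is present, so the union is just that shape — boundary = 16.39 mm; (rotated 35° about Z; rotation is an isometry so areas/perimeters/island counts are preserved). So its perimeter = 16.39 mm. Layer 67 is larger (16.39 vs 15.14 mm).

layer 67 (z = 16.75 mm)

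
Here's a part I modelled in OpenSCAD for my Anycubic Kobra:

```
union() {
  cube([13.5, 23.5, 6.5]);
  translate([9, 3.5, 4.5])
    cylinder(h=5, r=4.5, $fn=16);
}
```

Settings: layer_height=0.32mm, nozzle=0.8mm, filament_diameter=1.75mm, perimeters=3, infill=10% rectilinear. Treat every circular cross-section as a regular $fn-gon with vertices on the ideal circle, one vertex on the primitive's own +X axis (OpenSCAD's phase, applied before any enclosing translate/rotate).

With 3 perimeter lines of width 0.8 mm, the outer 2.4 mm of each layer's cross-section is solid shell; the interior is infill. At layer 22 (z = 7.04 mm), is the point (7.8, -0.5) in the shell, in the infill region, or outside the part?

shell

At z = 7.04 mm: the cube does not reach this height (z outside [0, 6.5]); the r=4.5 cylinder at (9, 3.5) gives a regular 16-gon of circumradius 4.5 (constant along its height); Merging all regions: only the r=4.5 cylinder at (9, 3.5) is present, so the union is just that shape — 1 connected region. Overall, the cross-section is a single solid region. The nearest boundary edge runs (7.28, -0.66)→(9.00, -1.00); distance from the point to it = 0.26 mm. The point is inside the cross-section, 0.26 mm from the nearest boundary — within the 2.4 mm shell band (3 × 0.8).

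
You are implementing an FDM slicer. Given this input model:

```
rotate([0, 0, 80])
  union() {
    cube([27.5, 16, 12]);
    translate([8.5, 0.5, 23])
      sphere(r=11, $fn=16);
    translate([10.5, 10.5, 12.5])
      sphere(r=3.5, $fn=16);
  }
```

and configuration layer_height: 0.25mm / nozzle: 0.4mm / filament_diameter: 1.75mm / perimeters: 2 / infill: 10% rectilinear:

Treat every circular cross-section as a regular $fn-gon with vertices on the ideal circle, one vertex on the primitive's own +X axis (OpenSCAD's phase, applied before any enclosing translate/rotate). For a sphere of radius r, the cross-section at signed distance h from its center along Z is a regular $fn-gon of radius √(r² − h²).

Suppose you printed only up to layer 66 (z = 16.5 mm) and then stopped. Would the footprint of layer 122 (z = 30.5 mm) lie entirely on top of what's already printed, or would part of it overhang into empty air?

Compare the two slices. At z = 16.5: the cube is not intersected at this z (z outside [0, 12]); the r=11 sphere at (8.5, 0.5) slices to a regular 16-gon of circumradius 8.874 (√(r²−h²) with h=6.5 from center) (area = (16/2)·8.874²·sin(360°/16) = 241.09 mm²); the sphere at (10.5, 10.5) is absent (|z−center|=4.000 > r=3.5); Merging all regions: only the r=11 sphere at (8.5, 0.5) is present, so the union is just that shape — area = 241.09 mm²; (rotated 80° about Z; rotation is an isometry so areas/perimeters/island counts are preserved). At z = 30.5: the cube is absent (z outside [0, 12]); the r=11 sphere at (8.5, 0.5) slices to a regular 16-gon of circumradius 8.047 (√(r²−h²) with h=7.5 from center) (area = (16/2)·8.047²·sin(360°/16) = 198.23 mm²); the sphere at (10.5, 10.5) is absent (|z−center|=18.000 > r=3.5); Taking the union: only the r=11 sphere at (8.5, 0.5) is present, so the union is just that shape — area = 198.23 mm²; (rotated 80° about Z; rotation is an isometry so areas/perimeters/island counts are preserved). Checking containment: the cross-section at z = 30.5 is a subset of the cross-section at z = 16.5.

entirely on top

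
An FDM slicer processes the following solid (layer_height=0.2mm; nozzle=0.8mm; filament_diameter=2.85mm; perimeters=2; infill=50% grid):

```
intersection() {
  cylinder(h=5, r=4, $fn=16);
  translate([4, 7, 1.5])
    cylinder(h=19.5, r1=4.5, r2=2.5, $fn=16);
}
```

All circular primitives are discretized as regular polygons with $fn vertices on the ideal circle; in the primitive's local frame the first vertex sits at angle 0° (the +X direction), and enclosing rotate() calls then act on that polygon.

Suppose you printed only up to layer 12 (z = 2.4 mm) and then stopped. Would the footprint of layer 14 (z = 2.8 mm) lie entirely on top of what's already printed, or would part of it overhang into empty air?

entirely on top

Compare the two slices. At z = 2.4: the cylinder: section is a regular 16-gon, circumradius r=4 (area = (16/2)·4.000²·sin(360°/16) = 48.98 mm²); the cone at (4, 7): at t=0.046 of its height the radius interpolates to r₁+(r₂−r₁)t = 4.408, giving a regular 16-gon of that circumradius (area = (16/2)·4.408²·sin(360°/16) = 59.48 mm²); After intersecting: the cone at (4, 7) partially overlaps the r=4 cylinder; clipping to the common part keeps 0.32 mm² — area = 0.32 mm². At z = 2.8: the cylinder: section is a regular 16-gon, circumradius r=4 (area = (16/2)·4.000²·sin(360°/16) = 48.98 mm²); the cone at (4, 7) contributes a regular 16-gon of circumradius 4.367 (interpolated between r1=4.5 and r2=2.5 at t=0.067) (area = (16/2)·4.367²·sin(360°/16) = 58.38 mm²); Keeping only the common overlap: the cone at (4, 7) partially overlaps the r=4 cylinder; clipping to the common part keeps 0.24 mm² — area = 0.24 mm². Checking containment: the cross-section at z = 2.8 is a subset of the cross-section at z = 2.4.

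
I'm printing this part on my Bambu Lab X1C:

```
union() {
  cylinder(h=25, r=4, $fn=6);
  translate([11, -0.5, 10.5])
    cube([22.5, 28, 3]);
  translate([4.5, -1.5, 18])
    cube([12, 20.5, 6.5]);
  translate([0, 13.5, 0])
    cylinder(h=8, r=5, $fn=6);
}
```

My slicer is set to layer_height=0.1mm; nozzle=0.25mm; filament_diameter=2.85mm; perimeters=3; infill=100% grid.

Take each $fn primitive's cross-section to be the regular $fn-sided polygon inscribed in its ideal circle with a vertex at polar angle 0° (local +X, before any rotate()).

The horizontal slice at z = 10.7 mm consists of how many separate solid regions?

At z = 10.7 mm: the r=4 cylinder gives a regular 6-gon of circumradius 4 (constant along its height); the cube at (11, -0.5) is present — its section is the full 22.5×28 rectangle; the cube at (4.5, -1.5) does not reach this height (z outside [18, 24.5]); the cylinder at (0, 13.5) is not intersected at this z (z outside [0, 8]); Combining (union): the 2 present regions are separate (no shared area or edge), so areas and boundary lengths simply add and each stays a separate island — 2 connected regions. The result has 2 disconnected regions.

2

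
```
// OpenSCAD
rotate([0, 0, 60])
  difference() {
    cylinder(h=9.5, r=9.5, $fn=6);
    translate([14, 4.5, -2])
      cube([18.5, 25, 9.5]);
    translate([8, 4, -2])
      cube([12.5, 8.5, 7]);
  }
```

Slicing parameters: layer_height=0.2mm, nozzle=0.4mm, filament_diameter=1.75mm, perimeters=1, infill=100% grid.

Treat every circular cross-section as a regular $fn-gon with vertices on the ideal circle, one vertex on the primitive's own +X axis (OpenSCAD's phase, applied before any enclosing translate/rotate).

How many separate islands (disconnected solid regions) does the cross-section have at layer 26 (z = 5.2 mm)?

At z = 5.2 mm: the r=9.5 cylinder gives a regular 6-gon of circumradius 9.5 (constant along its height); the 18.5×25 cube at (14, 4.5) contributes its full rectangle; the cube at (8, 4) does not reach this height (z outside [-2, 5]); After the difference (first − rest): starting from the r=9.5 cylinder, the 18.5×25 cube at (14, 4.5) misses the remaining region (no effect) — 1 connected region; (whole slice rotated 60° about Z — lengths, areas and connectivity unchanged). Overall, the cross-section is a single solid region. Island count = 1.

1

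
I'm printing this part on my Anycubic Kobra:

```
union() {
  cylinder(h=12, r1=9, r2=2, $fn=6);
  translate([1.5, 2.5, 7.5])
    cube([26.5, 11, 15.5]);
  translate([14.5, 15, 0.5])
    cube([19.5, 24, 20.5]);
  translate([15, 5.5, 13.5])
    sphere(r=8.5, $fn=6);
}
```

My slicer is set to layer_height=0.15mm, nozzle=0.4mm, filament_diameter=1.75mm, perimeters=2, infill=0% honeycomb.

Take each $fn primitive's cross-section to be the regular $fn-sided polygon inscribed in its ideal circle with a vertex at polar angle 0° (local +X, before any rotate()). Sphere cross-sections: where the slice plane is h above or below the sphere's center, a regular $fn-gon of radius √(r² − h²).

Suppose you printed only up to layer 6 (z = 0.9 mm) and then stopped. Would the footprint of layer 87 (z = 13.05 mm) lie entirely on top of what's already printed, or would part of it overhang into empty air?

part overhangs

Compare the two slices. At z = 0.9: the cone: at t=0.075 of its height the radius interpolates to r₁+(r₂−r₁)t = 8.475, giving a regular 6-gon of that circumradius (area = (6/2)·8.475²·sin(360°/6) = 186.61 mm²); the cube at (1.5, 2.5) does not reach this height (z outside [7.5, 23]); the cube at (14.5, 15) (footprint 19.5×24) is included at this height (area 468.00 mm²); the sphere at (15, 5.5) is absent (|z−center|=12.600 > r=8.5); Combining (union): the 2 present regions are separate (no shared area or edge), so areas and boundary lengths simply add and each stays a separate island — area = 654.61 mm². At z = 13.05: the cone does not reach this height (z outside [0, 12]); the cube at (1.5, 2.5) is present — its section is the full 26.5×11 rectangle (area 291.50 mm²); the cube at (14.5, 15) (footprint 19.5×24) is included at this height (area 468.00 mm²); the r=8.5 sphere at (15, 5.5) slices to a regular 6-gon of circumradius 8.488 (√(r²−h²) with h=0.45 from center) (area = (6/2)·8.488²·sin(360°/6) = 187.18 mm²); Taking the union: the regions partially overlap — summed areas 946.68 mm² minus the doubly-counted overlap 139.32 mm² gives 807.36 mm² — area = 807.36 mm². Checking containment: at z = 13.05 the cross-section extends beyond the z = 0.9 cross-section by about 319.35 mm².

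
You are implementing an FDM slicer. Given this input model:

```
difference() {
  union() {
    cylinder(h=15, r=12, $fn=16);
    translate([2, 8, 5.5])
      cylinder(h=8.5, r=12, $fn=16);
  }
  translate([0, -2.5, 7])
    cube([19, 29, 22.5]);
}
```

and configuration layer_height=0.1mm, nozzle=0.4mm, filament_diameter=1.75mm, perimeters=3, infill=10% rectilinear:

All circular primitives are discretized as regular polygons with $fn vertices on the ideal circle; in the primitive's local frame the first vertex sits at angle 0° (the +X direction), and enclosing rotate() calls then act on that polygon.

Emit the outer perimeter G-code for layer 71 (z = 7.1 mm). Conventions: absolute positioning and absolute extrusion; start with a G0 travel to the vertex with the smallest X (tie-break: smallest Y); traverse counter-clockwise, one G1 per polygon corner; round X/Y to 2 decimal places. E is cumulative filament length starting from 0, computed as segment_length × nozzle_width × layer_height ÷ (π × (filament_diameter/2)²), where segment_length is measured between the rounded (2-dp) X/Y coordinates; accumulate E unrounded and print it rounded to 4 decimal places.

At z = 7.1 mm: the r=12 cylinder gives a regular 16-gon of circumradius 12 (constant along its height); the r=12 cylinder at (2, 8) contributes a regular 16-gon of circumradius 12; Merging all regions: the regions partially overlap (shared area 249.40 mm²), so overlapping operands fuse into one piece — 1 connected region; the cube at (0, -2.5) is present — its section is the full 19×29 rectangle; Subtracting the remaining from the first: starting from the result so far, the 19×29 cube at (0, -2.5) partially overlaps it — only the 266.92 mm² overlap (of its 551.00 mm²) is removed, clipping the outline — 1 connected region. The outline is a single polygon with 17 vertices. Extrusion per mm of travel: 0.4 × 0.1 / (π × 0.875²) = 0.016630. Accumulating E over each segment gives final E = 1.5589.

G0 X-12.00 Y0.00 Z7.10
G1 X-11.09 Y-4.59 E0.0778
G1 X-8.49 Y-8.49 E0.1558
G1 X-4.59 Y-11.09 E0.2337
G1 X0.00 Y-12.00 E0.3115
G1 X4.59 Y-11.09 E0.3894
G1 X8.49 Y-8.49 E0.4673
G1 X11.09 Y-4.59 E0.5452
G1 X11.50 Y-2.50 E0.5807
G1 X0.00 Y-2.50 E0.7719
G1 X0.00 Y19.60 E1.1394
G1 X-2.59 Y19.09 E1.1833
G1 X-6.49 Y16.49 E1.2613
G1 X-9.09 Y12.59 E1.3392
G1 X-10.00 Y8.00 E1.4171
G1 X-9.73 Y6.63 E1.4403
G1 X-11.09 Y4.59 E1.4810
G1 X-12.00 Y0.00 E1.5589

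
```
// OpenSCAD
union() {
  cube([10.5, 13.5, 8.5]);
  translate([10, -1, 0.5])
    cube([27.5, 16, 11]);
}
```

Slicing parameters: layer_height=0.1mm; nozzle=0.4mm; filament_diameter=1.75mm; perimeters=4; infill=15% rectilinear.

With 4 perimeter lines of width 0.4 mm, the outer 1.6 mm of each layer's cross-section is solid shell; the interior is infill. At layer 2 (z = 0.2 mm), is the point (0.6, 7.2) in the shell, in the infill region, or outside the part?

shell

At z = 0.2 mm: the cube (footprint 10.5×13.5) is included at this height; the cube at (10, -1) does not reach this height (z outside [0.5, 11.5]); Merging all regions: only the 10.5×13.5 cube is present, so the union is just that shape — 1 connected region. Overall, the cross-section is a single solid region. The nearest boundary edge runs (0.00, 13.50)→(0.00, 0.00); distance from the point to it = 0.60 mm. The point is inside the cross-section, 0.60 mm from the nearest boundary — within the 1.6 mm shell band (4 × 0.4).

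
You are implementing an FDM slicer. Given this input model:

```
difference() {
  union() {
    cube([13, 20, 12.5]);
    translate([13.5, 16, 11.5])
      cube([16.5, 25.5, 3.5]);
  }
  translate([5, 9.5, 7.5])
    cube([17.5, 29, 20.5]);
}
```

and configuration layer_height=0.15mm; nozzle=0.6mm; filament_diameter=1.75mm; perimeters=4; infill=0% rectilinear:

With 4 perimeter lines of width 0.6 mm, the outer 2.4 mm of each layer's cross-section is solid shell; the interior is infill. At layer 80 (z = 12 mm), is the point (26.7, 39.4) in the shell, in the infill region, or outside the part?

shell

At z = 12 mm: the cube (footprint 13×20) is included at this height; the 16.5×25.5 cube at (13.5, 16) contributes its full rectangle; Merging all regions: the 2 present regions are separate (no shared area or edge), so areas and boundary lengths simply add and each stays a separate island — 2 connected regions; the cube at (5, 9.5) is present — its section is the full 17.5×29 rectangle; After the difference (first − rest): starting from that combined region, the 17.5×29 cube at (5, 9.5) partially overlaps it — only the 286.50 mm² overlap (of its 507.50 mm²) is removed, clipping the outline — 2 connected regions. Overall, the cross-section has 2 separate islands. The nearest boundary edge runs (13.50, 41.50)→(30.00, 41.50); distance from the point to it = 2.10 mm. (Shell/infill is judged within the island containing the point — the largest one.) The point is inside the cross-section, 2.10 mm from the nearest boundary — within the 2.4 mm shell band (4 × 0.6).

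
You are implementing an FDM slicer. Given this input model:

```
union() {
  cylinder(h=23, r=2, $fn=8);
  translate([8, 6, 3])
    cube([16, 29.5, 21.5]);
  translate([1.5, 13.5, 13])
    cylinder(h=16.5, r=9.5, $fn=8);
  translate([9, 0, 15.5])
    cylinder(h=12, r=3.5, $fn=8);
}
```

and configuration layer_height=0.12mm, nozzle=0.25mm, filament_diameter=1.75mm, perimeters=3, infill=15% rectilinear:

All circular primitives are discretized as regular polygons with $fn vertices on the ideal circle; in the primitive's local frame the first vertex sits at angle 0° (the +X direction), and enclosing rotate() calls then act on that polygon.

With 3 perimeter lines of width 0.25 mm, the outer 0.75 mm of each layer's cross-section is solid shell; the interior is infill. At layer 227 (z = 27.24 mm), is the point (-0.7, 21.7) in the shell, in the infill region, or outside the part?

At z = 27.24 mm: the cylinder is not intersected at this z (z outside [0, 23]); the cube at (8, 6) is absent (z outside [3, 24.5]); the r=9.5 cylinder at (1.5, 13.5) contributes a regular 8-gon of circumradius 9.5; the cylinder at (9, 0): section is a regular 8-gon, circumradius r=3.5; Merging all regions: the 2 present regions are separate (no shared area or edge), so areas and boundary lengths simply add and each stays a separate island — 2 connected regions. Overall, the cross-section has 2 separate islands. The nearest boundary edge runs (-5.22, 20.22)→(1.50, 23.00); distance from the point to it = 0.36 mm. (Shell/infill is judged within the island containing the point — the largest one.) The point is inside the cross-section, 0.36 mm from the nearest boundary — within the 0.75 mm shell band (3 × 0.25).

shell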